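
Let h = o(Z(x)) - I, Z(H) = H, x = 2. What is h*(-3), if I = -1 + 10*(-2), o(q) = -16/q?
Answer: -39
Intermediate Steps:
I = -21 (I = -1 - 20 = -21)
h = 13 (h = -16/2 - 1*(-21) = -16*1/2 + 21 = -8 + 21 = 13)
h*(-3) = 13*(-3) = -39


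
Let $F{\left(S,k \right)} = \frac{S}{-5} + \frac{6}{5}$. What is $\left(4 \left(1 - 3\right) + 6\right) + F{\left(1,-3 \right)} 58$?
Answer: $56$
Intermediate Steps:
$F{\left(S,k \right)} = \frac{6}{5} - \frac{S}{5}$ ($F{\left(S,k \right)} = S \left(- \frac{1}{5}\right) + 6 \cdot \frac{1}{5} = - \frac{S}{5} + \frac{6}{5} = \frac{6}{5} - \frac{S}{5}$)
$\left(4 \left(1 - 3\right) + 6\right) + F{\left(1,-3 \right)} 58 = \left(4 \left(1 - 3\right) + 6\right) + \left(\frac{6}{5} - \frac{1}{5}\right) 58 = \left(4 \left(-2\right) + 6\right) + \left(\frac{6}{5} - \frac{1}{5}\right) 58 = \left(-8 + 6\right) + 1 \cdot 58 = -2 + 58 = 56$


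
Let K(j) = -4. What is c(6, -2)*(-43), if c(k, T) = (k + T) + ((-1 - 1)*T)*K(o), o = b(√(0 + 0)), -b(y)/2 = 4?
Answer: 516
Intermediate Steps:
b(y) = -8 (b(y) = -2*4 = -8)
o = -8
c(k, T) = k + 9*T (c(k, T) = (k + T) + ((-1 - 1)*T)*(-4) = (T + k) - 2*T*(-4) = (T + k) + 8*T = k + 9*T)
c(6, -2)*(-43) = (6 + 9*(-2))*(-43) = (6 - 18)*(-43) = -12*(-43) = 516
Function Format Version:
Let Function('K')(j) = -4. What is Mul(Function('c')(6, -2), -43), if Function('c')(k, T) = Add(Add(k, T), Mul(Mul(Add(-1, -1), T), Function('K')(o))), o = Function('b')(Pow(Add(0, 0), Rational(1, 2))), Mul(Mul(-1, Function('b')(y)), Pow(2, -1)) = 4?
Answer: 516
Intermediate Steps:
Function('b')(y) = -8 (Function('b')(y) = Mul(-2, 4) = -8)
o = -8
Function('c')(k, T) = Add(k, Mul(9, T)) (Function('c')(k, T) = Add(Add(k, T), Mul(Mul(Add(-1, -1), T), -4)) = Add(Add(T, k), Mul(Mul(-2, T), -4)) = Add(Add(T, k), Mul(8, T)) = Add(k, Mul(9, T)))
Mul(Function('c')(6, -2), -43) = Mul(Add(6, Mul(9, -2)), -43) = Mul(Add(6, -18), -43) = Mul(-12, -43) = 516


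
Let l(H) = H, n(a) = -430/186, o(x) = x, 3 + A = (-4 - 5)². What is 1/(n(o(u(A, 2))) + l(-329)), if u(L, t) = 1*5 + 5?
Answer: -93/30812 ≈ -0.0030183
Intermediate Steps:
A = 78 (A = -3 + (-4 - 5)² = -3 + (-9)² = -3 + 81 = 78)
u(L, t) = 10 (u(L, t) = 5 + 5 = 10)
n(a) = -215/93 (n(a) = -430*1/186 = -215/93)
1/(n(o(u(A, 2))) + l(-329)) = 1/(-215/93 - 329) = 1/(-30812/93) = -93/30812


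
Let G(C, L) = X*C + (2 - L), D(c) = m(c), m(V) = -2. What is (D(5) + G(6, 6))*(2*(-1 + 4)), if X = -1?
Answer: -72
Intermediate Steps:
D(c) = -2
G(C, L) = 2 - C - L (G(C, L) = -C + (2 - L) = 2 - C - L)
(D(5) + G(6, 6))*(2*(-1 + 4)) = (-2 + (2 - 1*6 - 1*6))*(2*(-1 + 4)) = (-2 + (2 - 6 - 6))*(2*3) = (-2 - 10)*6 = -12*6 = -72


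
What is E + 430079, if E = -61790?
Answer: 368289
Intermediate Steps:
E + 430079 = -61790 + 430079 = 368289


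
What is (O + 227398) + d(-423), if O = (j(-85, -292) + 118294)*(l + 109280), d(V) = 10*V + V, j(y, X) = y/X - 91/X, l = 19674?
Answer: 1113599301109/73 ≈ 1.5255e+10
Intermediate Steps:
j(y, X) = -91/X + y/X
d(V) = 11*V
O = 1113583040724/73 (O = ((-91 - 85)/(-292) + 118294)*(19674 + 109280) = (-1/292*(-176) + 118294)*128954 = (44/73 + 118294)*128954 = (8635506/73)*128954 = 1113583040724/73 ≈ 1.5255e+10)
(O + 227398) + d(-423) = (1113583040724/73 + 227398) + 11*(-423) = 1113599640778/73 - 4653 = 1113599301109/73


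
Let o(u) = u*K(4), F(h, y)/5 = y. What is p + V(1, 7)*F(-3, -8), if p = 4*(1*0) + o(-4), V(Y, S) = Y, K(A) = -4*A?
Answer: 24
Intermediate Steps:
F(h, y) = 5*y
o(u) = -16*u (o(u) = u*(-4*4) = u*(-16) = -16*u)
p = 64 (p = 4*(1*0) - 16*(-4) = 4*0 + 64 = 0 + 64 = 64)
p + V(1, 7)*F(-3, -8) = 64 + 1*(5*(-8)) = 64 + 1*(-40) = 64 - 40 = 24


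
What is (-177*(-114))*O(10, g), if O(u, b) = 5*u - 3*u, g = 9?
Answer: 403560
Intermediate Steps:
O(u, b) = 2*u
(-177*(-114))*O(10, g) = (-177*(-114))*(2*10) = 20178*20 = 403560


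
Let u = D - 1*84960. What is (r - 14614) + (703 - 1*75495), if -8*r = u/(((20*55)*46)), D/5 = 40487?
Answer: -1447666651/16192 ≈ -89406.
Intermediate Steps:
D = 202435 (D = 5*40487 = 202435)
u = 117475 (u = 202435 - 1*84960 = 202435 - 84960 = 117475)
r = -4699/16192 (r = -117475/(8*((20*55)*46)) = -117475/(8*(1100*46)) = -117475/(8*50600) = -⅛*4699/2024 = -4699/16192 ≈ -0.29021)
(r - 14614) + (703 - 1*75495) = (-4699/16192 - 14614) + (703 - 1*75495) = -236634587/16192 + (703 - 75495) = -236634587/16192 - 74792 = -1447666651/16192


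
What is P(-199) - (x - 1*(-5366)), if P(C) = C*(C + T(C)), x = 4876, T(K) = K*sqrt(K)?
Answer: 29359 + 39601*I*sqrt(199) ≈ 29359.0 + 5.5864e+5*I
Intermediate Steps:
T(K) = K**(3/2)
P(C) = C*(C + C**(3/2))
P(-199) - (x - 1*(-5366)) = -199*(-199 + (-199)**(3/2)) - (4876 - 1*(-5366)) = -199*(-199 - 199*I*sqrt(199)) - (4876 + 5366) = (39601 + 39601*I*sqrt(199)) - 1*10242 = (39601 + 39601*I*sqrt(199)) - 10242 = 29359 + 39601*I*sqrt(199)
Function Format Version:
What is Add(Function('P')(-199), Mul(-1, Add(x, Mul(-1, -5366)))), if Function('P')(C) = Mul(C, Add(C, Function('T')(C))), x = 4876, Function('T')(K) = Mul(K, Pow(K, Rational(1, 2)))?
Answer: Add(29359, Mul(39601, I, Pow(199, Rational(1, 2)))) ≈ Add(29359., Mul(5.5864e+5, I))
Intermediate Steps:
Function('T')(K) = Pow(K, Rational(3, 2))
Function('P')(C) = Mul(C, Add(C, Pow(C, Rational(3, 2))))
Add(Function('P')(-199), Mul(-1, Add(x, Mul(-1, -5366)))) = Add(Mul(-199, Add(-199, Pow(-199, Rational(3, 2)))), Mul(-1, Add(4876, Mul(-1, -5366)))) = Add(Mul(-199, Add(-199, Mul(-199, I, Pow(199, Rational(1, 2))))), Mul(-1, Add(4876, 5366))) = Add(Add(39601, Mul(39601, I, Pow(199, Rational(1, 2)))), Mul(-1, 10242)) = Add(Add(39601, Mul(39601, I, Pow(199, Rational(1, 2)))), -10242) = Add(29359, Mul(39601, I, Pow(199, Rational(1, 2))))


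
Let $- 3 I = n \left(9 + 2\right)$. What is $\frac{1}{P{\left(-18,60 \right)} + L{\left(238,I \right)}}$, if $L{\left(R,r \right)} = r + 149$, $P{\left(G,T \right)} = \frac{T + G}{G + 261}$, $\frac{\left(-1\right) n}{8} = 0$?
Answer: $\frac{81}{12083} \approx 0.0067036$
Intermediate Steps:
$n = 0$ ($n = \left(-8\right) 0 = 0$)
$I = 0$ ($I = - \frac{0 \left(9 + 2\right)}{3} = - \frac{0 \cdot 11}{3} = \left(- \frac{1}{3}\right) 0 = 0$)
$P{\left(G,T \right)} = \frac{G + T}{261 + G}$
$L{\left(R,r \right)} = 149 + r$
$\frac{1}{P{\left(-18,60 \right)} + L{\left(238,I \right)}} = \frac{1}{\frac{-18 + 60}{261 - 18} + \left(149 + 0\right)} = \frac{1}{\frac{1}{243} \cdot 42 + 149} = \frac{1}{\frac{14}{81} + 149} = \frac{1}{\frac{12083}{81}} = \frac{81}{12083}$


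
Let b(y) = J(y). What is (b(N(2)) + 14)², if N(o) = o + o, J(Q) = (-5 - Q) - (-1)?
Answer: 36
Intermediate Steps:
J(Q) = -4 - Q (J(Q) = (-5 - Q) - 1*(-1) = (-5 - Q) + 1 = -4 - Q)
N(o) = 2*o
b(y) = -4 - y
(b(N(2)) + 14)² = ((-4 - 2*2) + 14)² = ((-4 - 1*4) + 14)² = ((-4 - 4) + 14)² = (-8 + 14)² = 6² = 36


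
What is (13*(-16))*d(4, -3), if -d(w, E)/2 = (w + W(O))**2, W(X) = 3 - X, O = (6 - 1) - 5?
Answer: 20384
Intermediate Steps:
O = 0 (O = 5 - 5 = 0)
d(w, E) = -2*(3 + w)**2 (d(w, E) = -2*(w + (3 - 1*0))**2 = -2*(w + (3 + 0))**2 = -2*(w + 3)**2 = -2*(3 + w)**2)
(13*(-16))*d(4, -3) = (13*(-16))*(-2*(3 + 4)**2) = -(-416)*7**2 = -(-416)*49 = -208*(-98) = 20384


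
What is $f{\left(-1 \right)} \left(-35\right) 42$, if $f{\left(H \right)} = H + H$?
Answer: $2940$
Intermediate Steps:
$f{\left(H \right)} = 2 H$
$f{\left(-1 \right)} \left(-35\right) 42 = 2 \left(-1\right) \left(-35\right) 42 = \left(-2\right) \left(-35\right) 42 = 70 \cdot 42 = 2940$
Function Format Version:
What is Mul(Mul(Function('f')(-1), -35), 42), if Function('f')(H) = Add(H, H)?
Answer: 2940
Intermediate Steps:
Function('f')(H) = Mul(2, H)
Mul(Mul(Function('f')(-1), -35), 42) = Mul(Mul(Mul(2, -1), -35), 42) = Mul(Mul(-2, -35), 42) = Mul(70, 42) = 2940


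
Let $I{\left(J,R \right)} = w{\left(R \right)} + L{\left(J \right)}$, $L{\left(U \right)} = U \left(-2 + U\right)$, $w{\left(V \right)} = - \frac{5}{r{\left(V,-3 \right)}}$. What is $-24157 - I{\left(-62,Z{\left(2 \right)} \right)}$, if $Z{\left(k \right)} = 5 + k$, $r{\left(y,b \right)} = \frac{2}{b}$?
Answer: $- \frac{56265}{2} \approx -28133.0$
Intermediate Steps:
$w{\left(V \right)} = \frac{15}{2}$ ($w{\left(V \right)} = - \frac{5}{2 \frac{1}{-3}} = - \frac{5}{2 \left(- \frac{1}{3}\right)} = - \frac{5}{- \frac{2}{3}} = \left(-5\right) \left(- \frac{3}{2}\right) = \frac{15}{2}$)
$I{\left(J,R \right)} = \frac{15}{2} + J \left(-2 + J\right)$
$-24157 - I{\left(-62,Z{\left(2 \right)} \right)} = -24157 - \left(\frac{15}{2} - 62 \left(-2 - 62\right)\right) = -24157 - \left(\frac{15}{2} - -3968\right) = -24157 - \left(\frac{15}{2} + 3968\right) = -24157 - \frac{7951}{2} = - \frac{56265}{2}$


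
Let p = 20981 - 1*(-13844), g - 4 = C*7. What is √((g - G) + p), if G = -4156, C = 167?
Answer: √40154 ≈ 200.38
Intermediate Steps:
g = 1173 (g = 4 + 167*7 = 4 + 1169 = 1173)
p = 34825 (p = 20981 + 13844 = 34825)
√((g - G) + p) = √((1173 - 1*(-4156)) + 34825) = √((1173 + 4156) + 34825) = √(5329 + 34825) = √40154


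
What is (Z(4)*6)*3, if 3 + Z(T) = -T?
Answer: -126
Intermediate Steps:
Z(T) = -3 - T
(Z(4)*6)*3 = ((-3 - 1*4)*6)*3 = ((-3 - 4)*6)*3 = -7*6*3 = -42*3 = -126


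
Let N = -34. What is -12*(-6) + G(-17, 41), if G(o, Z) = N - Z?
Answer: -3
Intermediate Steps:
G(o, Z) = -34 - Z
-12*(-6) + G(-17, 41) = -12*(-6) + (-34 - 1*41) = 72 + (-34 - 41) = 72 - 75 = -3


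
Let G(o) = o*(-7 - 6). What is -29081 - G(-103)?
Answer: -30420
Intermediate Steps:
G(o) = -13*o (G(o) = o*(-13) = -13*o)
-29081 - G(-103) = -29081 - (-13)*(-103) = -29081 - 1*1339 = -29081 - 1339 = -30420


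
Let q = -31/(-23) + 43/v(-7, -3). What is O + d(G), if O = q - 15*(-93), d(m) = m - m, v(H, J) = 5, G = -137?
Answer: 161569/115 ≈ 1404.9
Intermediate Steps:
d(m) = 0
q = 1144/115 (q = -31/(-23) + 43/5 = -31*(-1/23) + 43*(⅕) = 31/23 + 43/5 = 1144/115 ≈ 9.9478)
O = 161569/115 (O = 1144/115 - 15*(-93) = 1144/115 + 1395 = 161569/115 ≈ 1404.9)
O + d(G) = 161569/115 + 0 = 161569/115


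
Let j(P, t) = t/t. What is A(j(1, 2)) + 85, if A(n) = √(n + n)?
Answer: 85 + √2 ≈ 86.414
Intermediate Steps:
j(P, t) = 1
A(n) = √2*√n (A(n) = √(2*n) = √2*√n)
A(j(1, 2)) + 85 = √2*√1 + 85 = √2*1 + 85 = √2 + 85 = 85 + √2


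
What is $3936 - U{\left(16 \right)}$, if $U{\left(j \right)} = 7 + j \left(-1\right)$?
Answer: $3945$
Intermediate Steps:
$U{\left(j \right)} = 7 - j$
$3936 - U{\left(16 \right)} = 3936 - \left(7 - 16\right) = 3936 - -9 = 3936 + 9 = 3945$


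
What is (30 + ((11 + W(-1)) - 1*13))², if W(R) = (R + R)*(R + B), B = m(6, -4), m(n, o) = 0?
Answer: 900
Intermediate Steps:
B = 0
W(R) = 2*R² (W(R) = (R + R)*(R + 0) = (2*R)*R = 2*R²)
(30 + ((11 + W(-1)) - 1*13))² = (30 + ((11 + 2*(-1)²) - 1*13))² = (30 + ((11 + 2*1) - 13))² = (30 + ((11 + 2) - 13))² = (30 + (13 - 13))² = (30 + 0)² = 30² = 900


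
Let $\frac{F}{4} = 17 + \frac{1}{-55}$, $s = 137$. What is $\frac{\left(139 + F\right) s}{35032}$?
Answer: $\frac{1559197}{1926760} \approx 0.80923$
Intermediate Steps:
$F = \frac{3736}{55}$ ($F = 4 \left(17 + \frac{1}{-55}\right) = 4 \left(17 - \frac{1}{55}\right) = 4 \cdot \frac{934}{55} = \frac{3736}{55} \approx 67.927$)
$\frac{\left(139 + F\right) s}{35032} = \frac{\left(139 + \frac{3736}{55}\right) 137}{35032} = \frac{11381}{55} \cdot 137 \cdot \frac{1}{35032} = \frac{1559197}{55} \cdot \frac{1}{35032} = \frac{1559197}{1926760}$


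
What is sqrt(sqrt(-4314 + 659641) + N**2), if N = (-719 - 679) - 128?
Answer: sqrt(2328676 + sqrt(655327)) ≈ 1526.3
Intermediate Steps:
N = -1526 (N = -1398 - 128 = -1526)
sqrt(sqrt(-4314 + 659641) + N**2) = sqrt(sqrt(-4314 + 659641) + (-1526)**2) = sqrt(sqrt(655327) + 2328676) = sqrt(2328676 + sqrt(655327))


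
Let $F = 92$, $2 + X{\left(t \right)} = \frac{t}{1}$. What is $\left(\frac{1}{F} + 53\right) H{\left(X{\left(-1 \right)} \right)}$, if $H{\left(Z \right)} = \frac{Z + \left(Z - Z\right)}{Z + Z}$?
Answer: $\frac{4877}{184} \approx 26.505$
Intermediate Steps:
$X{\left(t \right)} = -2 + t$ ($X{\left(t \right)} = -2 + \frac{t}{1} = -2 + t 1 = -2 + t$)
$H{\left(Z \right)} = \frac{1}{2}$ ($H{\left(Z \right)} = \frac{Z + 0}{2 Z} = Z \frac{1}{2 Z} = \frac{1}{2}$)
$\left(\frac{1}{F} + 53\right) H{\left(X{\left(-1 \right)} \right)} = \left(\frac{1}{92} + 53\right) \frac{1}{2} = \frac{4877}{92} \cdot \frac{1}{2} = \frac{4877}{184}$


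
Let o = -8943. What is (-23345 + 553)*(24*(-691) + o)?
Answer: 581811384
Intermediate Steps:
(-23345 + 553)*(24*(-691) + o) = (-23345 + 553)*(24*(-691) - 8943) = -22792*(-16584 - 8943) = -22792*(-25527) = 581811384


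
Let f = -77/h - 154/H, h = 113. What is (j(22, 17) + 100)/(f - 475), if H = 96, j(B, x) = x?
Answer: -634608/2588797 ≈ -0.24514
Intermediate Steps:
f = -12397/5424 (f = -77/113 - 154/96 = -77*1/113 - 154*1/96 = -77/113 - 77/48 = -12397/5424 ≈ -2.2856)
(j(22, 17) + 100)/(f - 475) = (17 + 100)/(-12397/5424 - 475) = 117/(-2588797/5424) = 117*(-5424/2588797) = -634608/2588797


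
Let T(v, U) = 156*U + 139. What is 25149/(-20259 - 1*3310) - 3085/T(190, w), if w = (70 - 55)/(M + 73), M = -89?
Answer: 290112139/683501 ≈ 424.45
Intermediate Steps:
w = -15/16 (w = (70 - 55)/(-89 + 73) = 15/(-16) = 15*(-1/16) = -15/16 ≈ -0.93750)
T(v, U) = 139 + 156*U
25149/(-20259 - 1*3310) - 3085/T(190, w) = 25149/(-20259 - 1*3310) - 3085/(139 + 156*(-15/16)) = 25149/(-20259 - 3310) - 3085/(139 - 585/4) = 25149/(-23569) - 3085/(-29/4) = 25149*(-1/23569) - 3085*(-4/29) = -25149/23569 + 12340/29 = 290112139/683501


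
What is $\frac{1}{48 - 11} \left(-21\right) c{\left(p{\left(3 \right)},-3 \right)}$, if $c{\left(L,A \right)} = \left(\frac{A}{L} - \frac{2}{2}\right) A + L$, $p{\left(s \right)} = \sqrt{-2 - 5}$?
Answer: $- \frac{63}{37} + \frac{6 i \sqrt{7}}{37} \approx -1.7027 + 0.42904 i$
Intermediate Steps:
$p{\left(s \right)} = i \sqrt{7}$ ($p{\left(s \right)} = \sqrt{-7} = i \sqrt{7}$)
$c{\left(L,A \right)} = L + A \left(-1 + \frac{A}{L}\right)$ ($c{\left(L,A \right)} = \left(\frac{A}{L} - 1\right) A + L = \left(-1 + \frac{A}{L}\right) A + L = A \left(-1 + \frac{A}{L}\right) + L = L + A \left(-1 + \frac{A}{L}\right)$)
$\frac{1}{48 - 11} \left(-21\right) c{\left(p{\left(3 \right)},-3 \right)} = \frac{1}{48 - 11} \left(-21\right) \left(i \sqrt{7} - -3 + \frac{\left(-3\right)^{2}}{i \sqrt{7}}\right) = \frac{1}{37} \left(-21\right) \left(i \sqrt{7} + 3 + 9 \left(- \frac{i \sqrt{7}}{7}\right)\right) = \frac{1}{37} \left(-21\right) \left(i \sqrt{7} + 3 - \frac{9 i \sqrt{7}}{7}\right) = - \frac{21 \left(3 - \frac{2 i \sqrt{7}}{7}\right)}{37} = - \frac{63}{37} + \frac{6 i \sqrt{7}}{37}$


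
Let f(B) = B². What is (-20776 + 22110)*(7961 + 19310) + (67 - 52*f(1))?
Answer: 36379529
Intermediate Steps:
(-20776 + 22110)*(7961 + 19310) + (67 - 52*f(1)) = (-20776 + 22110)*(7961 + 19310) + (67 - 52*1²) = 1334*27271 + (67 - 52*1) = 36379514 + (67 - 52) = 36379514 + 15 = 36379529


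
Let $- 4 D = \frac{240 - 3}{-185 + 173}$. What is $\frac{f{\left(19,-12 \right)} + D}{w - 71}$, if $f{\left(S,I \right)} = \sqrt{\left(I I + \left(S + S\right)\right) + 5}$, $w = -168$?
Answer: $- \frac{79}{3824} - \frac{\sqrt{187}}{239} \approx -0.077876$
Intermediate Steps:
$D = \frac{79}{16}$ ($D = - \frac{\left(240 - 3\right) \frac{1}{-185 + 173}}{4} = - \frac{237 \frac{1}{-12}}{4} = - \frac{237 \left(- \frac{1}{12}\right)}{4} = \left(- \frac{1}{4}\right) \left(- \frac{79}{4}\right) = \frac{79}{16} \approx 4.9375$)
$f{\left(S,I \right)} = \sqrt{5 + I^{2} + 2 S}$ ($f{\left(S,I \right)} = \sqrt{\left(I^{2} + 2 S\right) + 5} = \sqrt{5 + I^{2} + 2 S}$)
$\frac{f{\left(19,-12 \right)} + D}{w - 71} = \frac{\sqrt{5 + \left(-12\right)^{2} + 2 \cdot 19} + \frac{79}{16}}{-168 - 71} = \frac{\sqrt{5 + 144 + 38} + \frac{79}{16}}{-239} = \left(\sqrt{187} + \frac{79}{16}\right) \left(- \frac{1}{239}\right) = \left(\frac{79}{16} + \sqrt{187}\right) \left(- \frac{1}{239}\right) = - \frac{79}{3824} - \frac{\sqrt{187}}{239}$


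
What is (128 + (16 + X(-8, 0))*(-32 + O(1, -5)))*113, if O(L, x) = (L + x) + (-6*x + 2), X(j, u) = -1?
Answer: 7684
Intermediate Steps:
O(L, x) = 2 + L - 5*x (O(L, x) = (L + x) + (2 - 6*x) = 2 + L - 5*x)
(128 + (16 + X(-8, 0))*(-32 + O(1, -5)))*113 = (128 + (16 - 1)*(-32 + (2 + 1 - 5*(-5))))*113 = (128 + 15*(-32 + (2 + 1 + 25)))*113 = (128 + 15*(-32 + 28))*113 = (128 + 15*(-4))*113 = (128 - 60)*113 = 68*113 = 7684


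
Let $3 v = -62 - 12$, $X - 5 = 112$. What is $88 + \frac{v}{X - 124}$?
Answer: $\frac{1922}{21} \approx 91.524$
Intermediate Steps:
$X = 117$ ($X = 5 + 112 = 117$)
$v = - \frac{74}{3}$ ($v = \frac{-62 - 12}{3} = \frac{1}{3} \left(-74\right) = - \frac{74}{3} \approx -24.667$)
$88 + \frac{v}{X - 124} = 88 + \frac{1}{117 - 124} \left(- \frac{74}{3}\right) = 88 + \frac{1}{-7} \left(- \frac{74}{3}\right) = 88 - - \frac{74}{21} = 88 + \frac{74}{21} = \frac{1922}{21}$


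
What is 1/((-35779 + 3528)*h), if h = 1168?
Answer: -1/37669168 ≈ -2.6547e-8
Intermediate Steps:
1/((-35779 + 3528)*h) = 1/((-35779 + 3528)*1168) = (1/1168)/(-32251) = -1/32251*1/1168 = -1/37669168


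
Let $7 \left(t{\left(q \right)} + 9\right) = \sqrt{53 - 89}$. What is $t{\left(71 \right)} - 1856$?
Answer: $-1865 + \frac{6 i}{7} \approx -1865.0 + 0.85714 i$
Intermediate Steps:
$t{\left(q \right)} = -9 + \frac{6 i}{7}$ ($t{\left(q \right)} = -9 + \frac{\sqrt{53 - 89}}{7} = -9 + \frac{\sqrt{-36}}{7} = -9 + \frac{6 i}{7}$)
$t{\left(71 \right)} - 1856 = \left(-9 + \frac{6 i}{7}\right) - 1856 = -1865 + \frac{6 i}{7}$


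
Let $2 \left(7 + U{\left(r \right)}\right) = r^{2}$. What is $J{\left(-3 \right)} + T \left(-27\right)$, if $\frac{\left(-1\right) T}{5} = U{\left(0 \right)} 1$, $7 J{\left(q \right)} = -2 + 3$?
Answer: $- \frac{6614}{7} \approx -944.86$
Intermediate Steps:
$U{\left(r \right)} = -7 + \frac{r^{2}}{2}$
$J{\left(q \right)} = \frac{1}{7}$ ($J{\left(q \right)} = \frac{-2 + 3}{7} = \frac{1}{7} \cdot 1 = \frac{1}{7}$)
$T = 35$ ($T = - 5 \left(-7 + \frac{0^{2}}{2}\right) 1 = - 5 \left(-7 + \frac{1}{2} \cdot 0\right) 1 = - 5 \left(-7 + 0\right) 1 = - 5 \left(\left(-7\right) 1\right) = \left(-5\right) \left(-7\right) = 35$)
$J{\left(-3 \right)} + T \left(-27\right) = \frac{1}{7} + 35 \left(-27\right) = \frac{1}{7} - 945 = - \frac{6614}{7}$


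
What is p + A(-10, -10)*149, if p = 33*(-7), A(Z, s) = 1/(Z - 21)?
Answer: -7310/31 ≈ -235.81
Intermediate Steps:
A(Z, s) = 1/(-21 + Z)
p = -231
p + A(-10, -10)*149 = -231 + 149/(-21 - 10) = -231 + 149/(-31) = -231 - 1/31*149 = -231 - 149/31 = -7310/31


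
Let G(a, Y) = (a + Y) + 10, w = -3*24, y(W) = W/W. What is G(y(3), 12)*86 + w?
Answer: 1906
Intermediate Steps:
y(W) = 1
w = -72
G(a, Y) = 10 + Y + a (G(a, Y) = (Y + a) + 10 = 10 + Y + a)
G(y(3), 12)*86 + w = (10 + 12 + 1)*86 - 72 = 23*86 - 72 = 1978 - 72 = 1906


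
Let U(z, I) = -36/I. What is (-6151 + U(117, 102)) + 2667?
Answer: -59234/17 ≈ -3484.4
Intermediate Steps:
(-6151 + U(117, 102)) + 2667 = (-6151 - 36/102) + 2667 = (-6151 - 36*1/102) + 2667 = (-6151 - 6/17) + 2667 = -104573/17 + 2667 = -59234/17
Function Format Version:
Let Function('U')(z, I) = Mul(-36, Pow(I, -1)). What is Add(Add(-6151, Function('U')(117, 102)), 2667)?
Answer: Rational(-59234, 17) ≈ -3484.4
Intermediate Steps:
Add(Add(-6151, Function('U')(117, 102)), 2667) = Add(Add(-6151, Mul(-36, Pow(102, -1))), 2667) = Add(Add(-6151, Mul(-36, Rational(1, 102))), 2667) = Add(Add(-6151, Rational(-6, 17)), 2667) = Add(Rational(-104573, 17), 2667) = Rational(-59234, 17)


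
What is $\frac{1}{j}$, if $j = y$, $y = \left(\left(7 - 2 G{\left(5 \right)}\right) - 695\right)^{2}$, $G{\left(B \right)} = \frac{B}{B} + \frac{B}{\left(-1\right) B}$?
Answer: $\frac{1}{473344} \approx 2.1126 \cdot 10^{-6}$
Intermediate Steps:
$G{\left(B \right)} = 0$ ($G{\left(B \right)} = 1 + B \left(- \frac{1}{B}\right) = 1 - 1 = 0$)
$y = 473344$ ($y = \left(\left(7 - 0\right) - 695\right)^{2} = \left(\left(7 + 0\right) - 695\right)^{2} = \left(7 - 695\right)^{2} = \left(-688\right)^{2} = 473344$)
$j = 473344$
$\frac{1}{j} = \frac{1}{473344}$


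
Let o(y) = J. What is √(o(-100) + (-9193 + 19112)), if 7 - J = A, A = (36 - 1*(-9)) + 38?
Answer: √9843 ≈ 99.212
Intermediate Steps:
A = 83 (A = (36 + 9) + 38 = 45 + 38 = 83)
J = -76 (J = 7 - 1*83 = 7 - 83 = -76)
o(y) = -76
√(o(-100) + (-9193 + 19112)) = √(-76 + (-9193 + 19112)) = √(-76 + 9919) = √9843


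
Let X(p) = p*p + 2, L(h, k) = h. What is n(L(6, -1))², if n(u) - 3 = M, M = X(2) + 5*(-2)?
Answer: 1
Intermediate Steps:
X(p) = 2 + p² (X(p) = p² + 2 = 2 + p²)
M = -4 (M = (2 + 2²) + 5*(-2) = (2 + 4) - 10 = 6 - 10 = -4)
n(u) = -1 (n(u) = 3 - 4 = -1)
n(L(6, -1))² = (-1)² = 1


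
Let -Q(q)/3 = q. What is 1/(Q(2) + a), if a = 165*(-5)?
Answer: -1/831 ≈ -0.0012034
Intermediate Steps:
a = -825
Q(q) = -3*q
1/(Q(2) + a) = 1/(-3*2 - 825) = 1/(-6 - 825) = 1/(-831) = -1/831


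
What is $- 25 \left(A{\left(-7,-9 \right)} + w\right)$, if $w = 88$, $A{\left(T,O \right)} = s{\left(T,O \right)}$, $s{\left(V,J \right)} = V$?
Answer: $-2025$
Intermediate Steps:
$A{\left(T,O \right)} = T$
$- 25 \left(A{\left(-7,-9 \right)} + w\right) = - 25 \left(-7 + 88\right) = \left(-25\right) 81 = -2025$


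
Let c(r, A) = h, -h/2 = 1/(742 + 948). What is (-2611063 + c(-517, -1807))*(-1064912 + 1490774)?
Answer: -939599872479432/845 ≈ -1.1120e+12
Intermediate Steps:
h = -1/845 (h = -2/(742 + 948) = -2/1690 = -2*1/1690 = -1/845 ≈ -0.0011834)
c(r, A) = -1/845
(-2611063 + c(-517, -1807))*(-1064912 + 1490774) = (-2611063 - 1/845)*(-1064912 + 1490774) = -2206348236/845*425862 = -939599872479432/845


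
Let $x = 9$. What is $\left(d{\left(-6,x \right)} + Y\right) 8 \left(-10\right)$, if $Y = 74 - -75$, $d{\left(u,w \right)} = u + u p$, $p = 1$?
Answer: $-10960$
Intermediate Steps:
$d{\left(u,w \right)} = 2 u$ ($d{\left(u,w \right)} = u + u 1 = u + u = 2 u$)
$Y = 149$ ($Y = 74 + 75 = 149$)
$\left(d{\left(-6,x \right)} + Y\right) 8 \left(-10\right) = \left(2 \left(-6\right) + 149\right) 8 \left(-10\right) = \left(-12 + 149\right) \left(-80\right) = 137 \left(-80\right) = -10960$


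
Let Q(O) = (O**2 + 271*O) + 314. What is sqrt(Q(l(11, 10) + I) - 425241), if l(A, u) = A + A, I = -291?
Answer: I*sqrt(425465) ≈ 652.28*I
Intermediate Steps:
l(A, u) = 2*A
Q(O) = 314 + O**2 + 271*O
sqrt(Q(l(11, 10) + I) - 425241) = sqrt((314 + (2*11 - 291)**2 + 271*(2*11 - 291)) - 425241) = sqrt((314 + (22 - 291)**2 + 271*(22 - 291)) - 425241) = sqrt((314 + (-269)**2 + 271*(-269)) - 425241) = sqrt((314 + 72361 - 72899) - 425241) = sqrt(-224 - 425241) = sqrt(-425465) = I*sqrt(425465)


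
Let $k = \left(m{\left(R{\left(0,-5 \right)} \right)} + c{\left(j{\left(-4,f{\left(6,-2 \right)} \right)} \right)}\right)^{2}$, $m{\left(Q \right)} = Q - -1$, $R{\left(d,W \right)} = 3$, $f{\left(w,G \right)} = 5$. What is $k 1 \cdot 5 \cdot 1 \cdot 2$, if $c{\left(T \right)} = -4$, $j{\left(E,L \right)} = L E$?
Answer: $0$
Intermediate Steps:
$j{\left(E,L \right)} = E L$
$m{\left(Q \right)} = 1 + Q$ ($m{\left(Q \right)} = Q + 1 = 1 + Q$)
$k = 0$ ($k = \left(\left(1 + 3\right) - 4\right)^{2} = \left(4 - 4\right)^{2} = 0^{2} = 0$)
$k 1 \cdot 5 \cdot 1 \cdot 2 = 0 \cdot 1 \cdot 5 \cdot 1 \cdot 2 = 0 \cdot 5 \cdot 2 = 0 \cdot 10 = 0$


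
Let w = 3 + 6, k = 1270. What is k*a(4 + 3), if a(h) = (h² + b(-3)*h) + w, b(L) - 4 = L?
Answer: 82550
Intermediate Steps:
b(L) = 4 + L
w = 9
a(h) = 9 + h + h² (a(h) = (h² + (4 - 3)*h) + 9 = (h² + 1*h) + 9 = (h² + h) + 9 = (h + h²) + 9 = 9 + h + h²)
k*a(4 + 3) = 1270*(9 + (4 + 3) + (4 + 3)²) = 1270*(9 + 7 + 7²) = 1270*(9 + 7 + 49) = 1270*65 = 82550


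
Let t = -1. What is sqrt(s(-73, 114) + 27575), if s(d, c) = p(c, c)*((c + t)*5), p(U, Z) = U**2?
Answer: sqrt(7370315) ≈ 2714.8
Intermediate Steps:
s(d, c) = c**2*(-5 + 5*c) (s(d, c) = c**2*((c - 1)*5) = c**2*((-1 + c)*5) = c**2*(-5 + 5*c))
sqrt(s(-73, 114) + 27575) = sqrt(5*114**2*(-1 + 114) + 27575) = sqrt(5*12996*113 + 27575) = sqrt(7342740 + 27575) = sqrt(7370315)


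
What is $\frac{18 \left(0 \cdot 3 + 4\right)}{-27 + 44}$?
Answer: $\frac{72}{17} \approx 4.2353$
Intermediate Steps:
$\frac{18 \left(0 \cdot 3 + 4\right)}{-27 + 44} = \frac{18 \left(0 + 4\right)}{17} = 18 \cdot 4 \cdot \frac{1}{17} = 72 \cdot \frac{1}{17} = \frac{72}{17}$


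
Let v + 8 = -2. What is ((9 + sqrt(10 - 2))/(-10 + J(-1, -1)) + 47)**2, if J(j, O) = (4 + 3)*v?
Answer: 14070009/6400 - 3751*sqrt(2)/1600 ≈ 2195.1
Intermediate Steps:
v = -10 (v = -8 - 2 = -10)
J(j, O) = -70 (J(j, O) = (4 + 3)*(-10) = 7*(-10) = -70)
((9 + sqrt(10 - 2))/(-10 + J(-1, -1)) + 47)**2 = ((9 + sqrt(10 - 2))/(-10 - 70) + 47)**2 = ((9 + sqrt(8))/(-80) + 47)**2 = ((9 + 2*sqrt(2))*(-1/80) + 47)**2 = ((-9/80 - sqrt(2)/40) + 47)**2 = (3751/80 - sqrt(2)/40)**2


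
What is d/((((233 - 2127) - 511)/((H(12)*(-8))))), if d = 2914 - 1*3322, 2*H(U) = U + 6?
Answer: -29376/2405 ≈ -12.215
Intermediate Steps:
H(U) = 3 + U/2 (H(U) = (U + 6)/2 = (6 + U)/2 = 3 + U/2)
d = -408 (d = 2914 - 3322 = -408)
d/((((233 - 2127) - 511)/((H(12)*(-8))))) = -408*(-8*(3 + (1/2)*12)/((233 - 2127) - 511)) = -408*(-8*(3 + 6)/(-1894 - 511)) = -408/((-2405/(9*(-8)))) = -408/((-2405/(-72))) = -408/((-2405*(-1/72))) = -408/2405/72 = -408*72/2405 = -29376/2405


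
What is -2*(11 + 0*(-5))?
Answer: -22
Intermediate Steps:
-2*(11 + 0*(-5)) = -2*(11 + 0) = -2*11 = -22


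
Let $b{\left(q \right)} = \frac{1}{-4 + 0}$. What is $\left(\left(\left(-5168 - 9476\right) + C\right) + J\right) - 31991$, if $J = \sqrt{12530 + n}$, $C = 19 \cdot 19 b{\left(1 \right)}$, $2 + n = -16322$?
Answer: $- \frac{186901}{4} + i \sqrt{3794} \approx -46725.0 + 61.595 i$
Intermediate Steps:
$n = -16324$ ($n = -2 - 16322 = -16324$)
$b{\left(q \right)} = - \frac{1}{4}$ ($b{\left(q \right)} = \frac{1}{-4} = - \frac{1}{4}$)
$C = - \frac{361}{4}$ ($C = 19 \cdot 19 \left(- \frac{1}{4}\right) = 361 \left(- \frac{1}{4}\right) = - \frac{361}{4} \approx -90.25$)
$J = i \sqrt{3794}$ ($J = \sqrt{12530 - 16324} = \sqrt{-3794} = i \sqrt{3794} \approx 61.595 i$)
$\left(\left(\left(-5168 - 9476\right) + C\right) + J\right) - 31991 = \left(\left(\left(-5168 - 9476\right) - \frac{361}{4}\right) + i \sqrt{3794}\right) - 31991 = \left(\left(-14644 - \frac{361}{4}\right) + i \sqrt{3794}\right) - 31991 = \left(- \frac{58937}{4} + i \sqrt{3794}\right) - 31991 = - \frac{186901}{4} + i \sqrt{3794}$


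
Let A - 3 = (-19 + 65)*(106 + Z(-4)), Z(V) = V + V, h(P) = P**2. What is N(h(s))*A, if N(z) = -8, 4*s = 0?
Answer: -36088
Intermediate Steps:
s = 0 (s = (1/4)*0 = 0)
Z(V) = 2*V
A = 4511 (A = 3 + (-19 + 65)*(106 + 2*(-4)) = 3 + 46*(106 - 8) = 3 + 46*98 = 3 + 4508 = 4511)
N(h(s))*A = -8*4511 = -36088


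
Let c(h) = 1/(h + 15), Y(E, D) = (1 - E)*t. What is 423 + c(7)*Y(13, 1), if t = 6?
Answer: 4617/11 ≈ 419.73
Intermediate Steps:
Y(E, D) = 6 - 6*E (Y(E, D) = (1 - E)*6 = 6 - 6*E)
c(h) = 1/(15 + h)
423 + c(7)*Y(13, 1) = 423 + (6 - 6*13)/(15 + 7) = 423 + (6 - 78)/22 = 423 + (1/22)*(-72) = 423 - 36/11 = 4617/11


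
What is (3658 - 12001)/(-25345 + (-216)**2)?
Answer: -8343/21311 ≈ -0.39149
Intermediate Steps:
(3658 - 12001)/(-25345 + (-216)**2) = -8343/(-25345 + 46656) = -8343/21311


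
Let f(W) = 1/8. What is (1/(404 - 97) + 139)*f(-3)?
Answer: 21337/1228 ≈ 17.375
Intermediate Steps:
f(W) = ⅛
(1/(404 - 97) + 139)*f(-3) = (1/(404 - 97) + 139)*(⅛) = (1/307 + 139)*(⅛) = (42674/307)*(⅛) = 21337/1228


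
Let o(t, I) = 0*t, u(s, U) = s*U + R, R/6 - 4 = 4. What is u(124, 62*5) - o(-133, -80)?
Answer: 38488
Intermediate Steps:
R = 48 (R = 24 + 6*4 = 24 + 24 = 48)
u(s, U) = 48 + U*s (u(s, U) = s*U + 48 = U*s + 48 = 48 + U*s)
o(t, I) = 0
u(124, 62*5) - o(-133, -80) = (48 + (62*5)*124) - 1*0 = (48 + 310*124) + 0 = (48 + 38440) + 0 = 38488 + 0 = 38488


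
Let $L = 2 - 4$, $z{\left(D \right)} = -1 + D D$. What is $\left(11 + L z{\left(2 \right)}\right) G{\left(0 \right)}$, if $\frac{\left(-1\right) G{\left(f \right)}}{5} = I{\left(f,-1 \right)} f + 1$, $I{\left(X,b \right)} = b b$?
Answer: $-25$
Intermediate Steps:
$z{\left(D \right)} = -1 + D^{2}$
$I{\left(X,b \right)} = b^{2}$
$L = -2$ ($L = 2 - 4 = -2$)
$G{\left(f \right)} = -5 - 5 f$ ($G{\left(f \right)} = - 5 \left(\left(-1\right)^{2} f + 1\right) = - 5 \left(1 f + 1\right) = - 5 \left(f + 1\right) = - 5 \left(1 + f\right) = -5 - 5 f$)
$\left(11 + L z{\left(2 \right)}\right) G{\left(0 \right)} = \left(11 - 2 \left(-1 + 2^{2}\right)\right) \left(-5 - 0\right) = \left(11 - 2 \left(-1 + 4\right)\right) \left(-5 + 0\right) = \left(11 - 6\right) \left(-5\right) = 5 \left(-5\right) = -25$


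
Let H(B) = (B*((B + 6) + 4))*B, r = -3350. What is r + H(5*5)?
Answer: 18525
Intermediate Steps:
H(B) = B**2*(10 + B) (H(B) = (B*((6 + B) + 4))*B = (B*(10 + B))*B = B**2*(10 + B))
r + H(5*5) = -3350 + (5*5)**2*(10 + 5*5) = -3350 + 25**2*(10 + 25) = -3350 + 625*35 = -3350 + 21875 = 18525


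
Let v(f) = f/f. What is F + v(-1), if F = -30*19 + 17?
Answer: -552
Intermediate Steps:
v(f) = 1
F = -553 (F = -570 + 17 = -553)
F + v(-1) = -553 + 1 = -552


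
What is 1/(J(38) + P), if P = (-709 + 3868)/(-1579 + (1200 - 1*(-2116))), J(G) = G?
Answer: 193/7685 ≈ 0.025114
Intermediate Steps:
P = 351/193 (P = 3159/(-1579 + (1200 + 2116)) = 3159/(-1579 + 3316) = 3159/1737 = 3159*(1/1737) = 351/193 ≈ 1.8187)
1/(J(38) + P) = 1/(38 + 351/193) = 1/(7685/193) = 193/7685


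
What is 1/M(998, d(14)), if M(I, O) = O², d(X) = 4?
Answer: 1/16 ≈ 0.062500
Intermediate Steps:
1/M(998, d(14)) = 1/(4²) = 1/16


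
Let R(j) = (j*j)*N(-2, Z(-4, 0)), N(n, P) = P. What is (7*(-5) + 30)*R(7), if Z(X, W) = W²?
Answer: 0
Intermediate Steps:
R(j) = 0 (R(j) = (j*j)*0² = j²*0 = 0)
(7*(-5) + 30)*R(7) = (7*(-5) + 30)*0 = (-35 + 30)*0 = -5*0 = 0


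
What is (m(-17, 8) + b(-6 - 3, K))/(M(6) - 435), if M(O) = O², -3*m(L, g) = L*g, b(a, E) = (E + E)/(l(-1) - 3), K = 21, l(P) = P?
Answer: -11/126 ≈ -0.087302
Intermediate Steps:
b(a, E) = -E/2 (b(a, E) = (E + E)/(-1 - 3) = (2*E)/(-4) = (2*E)*(-¼) = -E/2)
m(L, g) = -L*g/3
(m(-17, 8) + b(-6 - 3, K))/(M(6) - 435) = (-⅓*(-17)*8 - ½*21)/(6² - 435) = (136/3 - 21/2)/(36 - 435) = (209/6)/(-399) = (209/6)*(-1/399) = -11/126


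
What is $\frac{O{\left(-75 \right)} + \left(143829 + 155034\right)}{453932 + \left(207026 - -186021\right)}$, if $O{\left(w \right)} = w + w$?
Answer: $\frac{298713}{846979} \approx 0.35268$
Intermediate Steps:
$O{\left(w \right)} = 2 w$
$\frac{O{\left(-75 \right)} + \left(143829 + 155034\right)}{453932 + \left(207026 - -186021\right)} = \frac{2 \left(-75\right) + \left(143829 + 155034\right)}{453932 + \left(207026 - -186021\right)} = \frac{-150 + 298863}{453932 + \left(207026 + 186021\right)} = \frac{298713}{453932 + 393047} = \frac{298713}{846979}$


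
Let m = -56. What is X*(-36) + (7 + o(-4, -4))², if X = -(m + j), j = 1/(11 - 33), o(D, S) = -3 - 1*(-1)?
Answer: -21919/11 ≈ -1992.6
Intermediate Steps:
o(D, S) = -2 (o(D, S) = -3 + 1 = -2)
j = -1/22 (j = 1/(-22) = -1/22 ≈ -0.045455)
X = 1233/22 (X = -(-56 - 1/22) = -1*(-1233/22) = 1233/22 ≈ 56.045)
X*(-36) + (7 + o(-4, -4))² = (1233/22)*(-36) + (7 - 2)² = -22194/11 + 5² = -22194/11 + 25 = -21919/11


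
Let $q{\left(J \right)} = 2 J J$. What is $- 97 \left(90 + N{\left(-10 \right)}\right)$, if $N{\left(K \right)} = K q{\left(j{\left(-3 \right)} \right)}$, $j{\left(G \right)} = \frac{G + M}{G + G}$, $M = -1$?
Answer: $- \frac{70810}{9} \approx -7867.8$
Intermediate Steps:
$j{\left(G \right)} = \frac{-1 + G}{2 G}$ ($j{\left(G \right)} = \frac{G - 1}{G + G} = \frac{-1 + G}{2 G}$)
$q{\left(J \right)} = 2 J^{2}$
$N{\left(K \right)} = \frac{8 K}{9}$ ($N{\left(K \right)} = K 2 \left(\frac{-1 - 3}{2 \left(-3\right)}\right)^{2} = K 2 \left(\frac{1}{2} \left(- \frac{1}{3}\right) \left(-4\right)\right)^{2} = K 2 \left(\frac{2}{3}\right)^{2} = K 2 \cdot \frac{4}{9} = K \frac{8}{9} = \frac{8 K}{9}$)
$- 97 \left(90 + N{\left(-10 \right)}\right) = - 97 \left(90 + \frac{8}{9} \left(-10\right)\right) = - 97 \left(90 - \frac{80}{9}\right) = \left(-97\right) \frac{730}{9} = - \frac{70810}{9}$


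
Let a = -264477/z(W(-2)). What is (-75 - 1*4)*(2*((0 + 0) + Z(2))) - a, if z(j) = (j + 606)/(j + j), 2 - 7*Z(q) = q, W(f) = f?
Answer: -264477/151 ≈ -1751.5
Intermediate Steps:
Z(q) = 2/7 - q/7
z(j) = (606 + j)/(2*j) (z(j) = (606 + j)/((2*j)) = (606 + j)*(1/(2*j)) = (606 + j)/(2*j))
a = 264477/151 (a = -264477*(-4/(606 - 2)) = -264477/((½)*(-½)*604) = -264477/(-151) = -264477*(-1/151) = 264477/151 ≈ 1751.5)
(-75 - 1*4)*(2*((0 + 0) + Z(2))) - a = (-75 - 1*4)*(2*((0 + 0) + (2/7 - ⅐*2))) - 1*264477/151 = (-75 - 4)*(2*(0 + (2/7 - 2/7))) - 264477/151 = -158*(0 + 0) - 264477/151 = -158*0 - 264477/151 = -79*0 - 264477/151 = 0 - 264477/151 = -264477/151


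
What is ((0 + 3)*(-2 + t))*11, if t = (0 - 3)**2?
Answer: 231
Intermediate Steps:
t = 9 (t = (-3)**2 = 9)
((0 + 3)*(-2 + t))*11 = ((0 + 3)*(-2 + 9))*11 = (3*7)*11 = 21*11 = 231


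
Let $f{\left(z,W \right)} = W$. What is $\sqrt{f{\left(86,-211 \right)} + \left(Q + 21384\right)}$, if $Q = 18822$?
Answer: $\sqrt{39995} \approx 199.99$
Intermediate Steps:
$\sqrt{f{\left(86,-211 \right)} + \left(Q + 21384\right)} = \sqrt{-211 + \left(18822 + 21384\right)} = \sqrt{-211 + 40206} = \sqrt{39995}$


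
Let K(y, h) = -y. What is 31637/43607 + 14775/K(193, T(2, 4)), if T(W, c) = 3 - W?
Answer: -638187484/8416151 ≈ -75.829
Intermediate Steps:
31637/43607 + 14775/K(193, T(2, 4)) = 31637/43607 + 14775/((-1*193)) = 31637*(1/43607) + 14775/(-193) = 31637/43607 + 14775*(-1/193) = 31637/43607 - 14775/193 = -638187484/8416151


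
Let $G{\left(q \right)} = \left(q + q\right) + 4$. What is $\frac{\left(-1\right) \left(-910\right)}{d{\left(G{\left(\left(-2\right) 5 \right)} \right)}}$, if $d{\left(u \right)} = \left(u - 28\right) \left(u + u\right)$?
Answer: $\frac{455}{704} \approx 0.64631$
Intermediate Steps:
$G{\left(q \right)} = 4 + 2 q$ ($G{\left(q \right)} = 2 q + 4 = 4 + 2 q$)
$d{\left(u \right)} = 2 u \left(-28 + u\right)$ ($d{\left(u \right)} = \left(-28 + u\right) 2 u = 2 u \left(-28 + u\right)$)
$\frac{\left(-1\right) \left(-910\right)}{d{\left(G{\left(\left(-2\right) 5 \right)} \right)}} = \frac{\left(-1\right) \left(-910\right)}{2 \left(4 + 2 \left(\left(-2\right) 5\right)\right) \left(-28 + \left(4 + 2 \left(\left(-2\right) 5\right)\right)\right)} = \frac{910}{2 \left(4 + 2 \left(-10\right)\right) \left(-28 + \left(4 + 2 \left(-10\right)\right)\right)} = \frac{910}{2 \left(4 - 20\right) \left(-28 + \left(4 - 20\right)\right)} = \frac{910}{2 \left(-16\right) \left(-28 - 16\right)} = \frac{910}{2 \left(-16\right) \left(-44\right)} = \frac{910}{1408} = 910 \cdot \frac{1}{1408} = \frac{455}{704}$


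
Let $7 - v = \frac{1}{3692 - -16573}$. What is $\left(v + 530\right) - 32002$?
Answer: $- \frac{637638226}{20265} \approx -31465.0$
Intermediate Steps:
$v = \frac{141854}{20265}$ ($v = 7 - \frac{1}{3692 - -16573} = 7 - \frac{1}{3692 + 16573} = 7 - \frac{1}{20265} = \frac{141854}{20265} \approx 7.0$)
$\left(v + 530\right) - 32002 = \left(\frac{141854}{20265} + 530\right) - 32002 = \frac{10882304}{20265} - 32002 = - \frac{637638226}{20265}$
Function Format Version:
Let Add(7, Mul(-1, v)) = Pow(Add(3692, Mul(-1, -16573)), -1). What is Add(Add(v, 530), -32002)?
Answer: Rational(-637638226, 20265) ≈ -31465.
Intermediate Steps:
v = Rational(141854, 20265) (v = Add(7, Mul(-1, Pow(Add(3692, Mul(-1, -16573)), -1))) = Add(7, Mul(-1, Pow(Add(3692, 16573), -1))) = Add(7, Mul(-1, Pow(20265, -1))) = Add(7, Mul(-1, Rational(1, 20265))) = Add(7, Rational(-1, 20265)) = Rational(141854, 20265) ≈ 7.0000)
Add(Add(v, 530), -32002) = Add(Add(Rational(141854, 20265), 530), -32002) = Add(Rational(10882304, 20265), -32002) = Rational(-637638226, 20265)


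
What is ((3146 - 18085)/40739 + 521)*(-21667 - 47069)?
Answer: -1457896058880/40739 ≈ -3.5786e+7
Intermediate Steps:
((3146 - 18085)/40739 + 521)*(-21667 - 47069) = (-14939*1/40739 + 521)*(-68736) = (-14939/40739 + 521)*(-68736) = (21210080/40739)*(-68736) = -1457896058880/40739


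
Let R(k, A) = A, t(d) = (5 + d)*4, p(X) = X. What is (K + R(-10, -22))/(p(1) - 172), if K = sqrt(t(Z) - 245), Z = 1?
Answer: 22/171 - I*sqrt(221)/171 ≈ 0.12865 - 0.086936*I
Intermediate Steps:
t(d) = 20 + 4*d
K = I*sqrt(221) (K = sqrt((20 + 4*1) - 245) = sqrt((20 + 4) - 245) = sqrt(24 - 245) = sqrt(-221) = I*sqrt(221) ≈ 14.866*I)
(K + R(-10, -22))/(p(1) - 172) = (I*sqrt(221) - 22)/(1 - 172) = (-22 + I*sqrt(221))/(-171) = (-22 + I*sqrt(221))*(-1/171) = 22/171 - I*sqrt(221)/171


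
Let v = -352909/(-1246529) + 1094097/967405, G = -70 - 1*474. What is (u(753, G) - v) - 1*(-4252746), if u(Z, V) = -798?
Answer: 5127415530620032802/1205898387245 ≈ 4.2519e+6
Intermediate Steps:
G = -544 (G = -70 - 474 = -544)
v = 1705229570458/1205898387245 (v = -352909*(-1/1246529) + 1094097*(1/967405) = 352909/1246529 + 1094097/967405 = 1705229570458/1205898387245 ≈ 1.4141)
(u(753, G) - v) - 1*(-4252746) = (-798 - 1*1705229570458/1205898387245) - 1*(-4252746) = (-798 - 1705229570458/1205898387245) + 4252746 = -964012142591968/1205898387245 + 4252746 = 5127415530620032802/1205898387245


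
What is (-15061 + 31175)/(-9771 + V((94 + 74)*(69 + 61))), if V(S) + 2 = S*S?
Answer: 16114/476975827 ≈ 3.3784e-5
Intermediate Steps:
V(S) = -2 + S**2 (V(S) = -2 + S*S = -2 + S**2)
(-15061 + 31175)/(-9771 + V((94 + 74)*(69 + 61))) = (-15061 + 31175)/(-9771 + (-2 + ((94 + 74)*(69 + 61))**2)) = 16114/(-9771 + (-2 + (168*130)**2)) = 16114/(-9771 + (-2 + 21840**2)) = 16114/(-9771 + (-2 + 476985600)) = 16114/(-9771 + 476985598) = 16114/476975827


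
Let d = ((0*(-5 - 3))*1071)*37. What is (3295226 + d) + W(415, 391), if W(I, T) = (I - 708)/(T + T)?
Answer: 2576866439/782 ≈ 3.2952e+6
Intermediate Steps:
W(I, T) = (-708 + I)/(2*T) (W(I, T) = (-708 + I)/((2*T)) = (-708 + I)*(1/(2*T)) = (-708 + I)/(2*T))
d = 0 (d = ((0*(-8))*1071)*37 = (0*1071)*37 = 0*37 = 0)
(3295226 + d) + W(415, 391) = (3295226 + 0) + (½)*(-708 + 415)/391 = 3295226 + (½)*(1/391)*(-293) = 3295226 - 293/782 = 2576866439/782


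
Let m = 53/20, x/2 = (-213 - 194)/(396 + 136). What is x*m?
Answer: -21571/5320 ≈ -4.0547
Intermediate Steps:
x = -407/266 (x = 2*((-213 - 194)/(396 + 136)) = 2*(-407/532) = -407/266 ≈ -1.5301)
m = 53/20 (m = 53*(1/20) = 53/20 ≈ 2.6500)
x*m = -407/266*53/20 = -21571/5320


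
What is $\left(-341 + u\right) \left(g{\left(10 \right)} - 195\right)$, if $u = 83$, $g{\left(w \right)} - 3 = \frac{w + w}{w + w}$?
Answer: $49278$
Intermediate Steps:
$g{\left(w \right)} = 4$ ($g{\left(w \right)} = 3 + \frac{w + w}{w + w} = 3 + \frac{2 w}{2 w} = 3 + 2 w \frac{1}{2 w} = 3 + 1 = 4$)
$\left(-341 + u\right) \left(g{\left(10 \right)} - 195\right) = \left(-341 + 83\right) \left(4 - 195\right) = \left(-258\right) \left(-191\right) = 49278$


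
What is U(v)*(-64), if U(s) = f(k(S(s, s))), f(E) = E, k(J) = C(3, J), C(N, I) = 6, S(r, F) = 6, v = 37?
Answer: -384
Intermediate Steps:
k(J) = 6
U(s) = 6
U(v)*(-64) = 6*(-64) = -384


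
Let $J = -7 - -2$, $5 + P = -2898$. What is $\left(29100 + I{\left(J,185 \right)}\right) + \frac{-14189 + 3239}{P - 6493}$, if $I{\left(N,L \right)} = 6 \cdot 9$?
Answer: $\frac{45656989}{1566} \approx 29155.0$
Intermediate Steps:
$P = -2903$ ($P = -5 - 2898 = -2903$)
$J = -5$ ($J = -7 + 2 = -5$)
$I{\left(N,L \right)} = 54$
$\left(29100 + I{\left(J,185 \right)}\right) + \frac{-14189 + 3239}{P - 6493} = \left(29100 + 54\right) + \frac{-14189 + 3239}{-2903 - 6493} = 29154 - \frac{10950}{-9396} = 29154 - - \frac{1825}{1566} = 29154 + \frac{1825}{1566} = \frac{45656989}{1566}$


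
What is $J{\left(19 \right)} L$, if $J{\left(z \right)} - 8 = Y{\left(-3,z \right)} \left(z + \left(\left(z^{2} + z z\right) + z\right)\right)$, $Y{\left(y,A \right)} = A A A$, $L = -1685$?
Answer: $-8783648880$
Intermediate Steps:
$Y{\left(y,A \right)} = A^{3}$ ($Y{\left(y,A \right)} = A^{2} A = A^{3}$)
$J{\left(z \right)} = 8 + z^{3} \left(2 z + 2 z^{2}\right)$ ($J{\left(z \right)} = 8 + z^{3} \left(z + \left(\left(z^{2} + z z\right) + z\right)\right) = 8 + z^{3} \left(z + \left(\left(z^{2} + z^{2}\right) + z\right)\right) = 8 + z^{3} \left(z + \left(2 z^{2} + z\right)\right) = 8 + z^{3} \left(z + \left(z + 2 z^{2}\right)\right) = 8 + z^{3} \left(2 z + 2 z^{2}\right)$)
$J{\left(19 \right)} L = \left(8 + 2 \cdot 19^{4} + 2 \cdot 19^{5}\right) \left(-1685\right) = \left(8 + 2 \cdot 130321 + 2 \cdot 2476099\right) \left(-1685\right) = \left(8 + 260642 + 4952198\right) \left(-1685\right) = 5212848 \left(-1685\right) = -8783648880$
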